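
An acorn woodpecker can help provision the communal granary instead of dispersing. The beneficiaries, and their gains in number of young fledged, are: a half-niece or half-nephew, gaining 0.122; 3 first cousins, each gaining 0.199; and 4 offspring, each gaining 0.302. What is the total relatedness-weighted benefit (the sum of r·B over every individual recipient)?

r to a half-niece or half-nephew = 1/8 (half-aunt/uncle↔niece/nephew: one path of length 3: r = (1/2)^3 = 1/8).
r to a first cousin = 0.125 (first cousins share one grandparent pair — two paths of length 4: r = 2·(1/2)^4 = 1/8).
r to an offspring = 0.5 (one parent–offspring link: r = (1/2)^1 = 1/2).
Summing one r·B term per recipient: 1·0.125·0.122 + 3·0.125·0.199 + 4·0.5·0.302 = 0.693875.

0.693875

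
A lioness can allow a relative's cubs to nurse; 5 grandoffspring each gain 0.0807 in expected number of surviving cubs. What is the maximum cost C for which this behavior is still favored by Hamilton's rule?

0.100875

r to a grandoffspring = 1/4 (two parent–offspring links: r = (1/2)^2 = 1/4).
Hamilton's rule: n·r·B > C, so the trait is favored while C < n·r·B = 5·0.25·0.0807 = 0.100875.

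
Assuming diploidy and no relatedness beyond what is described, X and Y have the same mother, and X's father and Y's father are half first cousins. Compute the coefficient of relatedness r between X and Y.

Wright's path rule: contributions from independent ancestry routes add.
X and Y are related in two ways: half-sibs through their shared mother (r = 1/4) and half second cousins through their fathers (r = 1/64).
r = 1/4 + 1/64 = 17/64 = 0.265625.

0.265625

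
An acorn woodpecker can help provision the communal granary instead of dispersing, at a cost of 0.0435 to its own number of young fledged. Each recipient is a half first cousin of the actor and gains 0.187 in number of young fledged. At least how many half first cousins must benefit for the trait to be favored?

4

r to a half first cousin = 0.0625 (half first cousins share one grandparent — one path of length 4: r = (1/2)^4 = 1/16).
Hamilton's rule: n·r·B > C  ⇒  n > C/(r·B) = 0.0435/(0.0625·0.187) = 3.722.
The smallest integer exceeding 3.722 is 4.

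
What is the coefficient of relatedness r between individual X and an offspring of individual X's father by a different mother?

Each parent–offspring link contributes a factor of 1/2, and independent paths through distinct common ancestors add.
Half-sibs share one parent — one path of length 2: r = (1/2)^2 = 1/4.

0.25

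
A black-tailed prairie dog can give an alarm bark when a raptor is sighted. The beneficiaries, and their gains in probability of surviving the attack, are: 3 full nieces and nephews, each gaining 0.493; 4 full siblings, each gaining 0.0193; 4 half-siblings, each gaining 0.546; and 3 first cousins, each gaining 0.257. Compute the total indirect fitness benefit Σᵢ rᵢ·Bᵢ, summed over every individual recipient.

1.050725

r to a full niece or nephew = 0.25 (full aunt/uncle↔niece/nephew: two paths of length 3 through the shared grandparent pair: r = 2·(1/2)^3 = 1/4).
r to a full sibling = 1/2 (full sibs share both parents — two paths of length 2: r = 2·(1/2)^2 = 1/2).
r to a half-sibling = 1/4 (half-sibs share one parent — one path of length 2: r = (1/2)^2 = 1/4).
r to a first cousin = 0.125 (first cousins share one grandparent pair — two paths of length 4: r = 2·(1/2)^4 = 1/8).
Summing one r·B term per recipient: 3·0.25·0.493 + 4·0.5·0.0193 + 4·0.25·0.546 + 3·0.125·0.257 = 1.050725.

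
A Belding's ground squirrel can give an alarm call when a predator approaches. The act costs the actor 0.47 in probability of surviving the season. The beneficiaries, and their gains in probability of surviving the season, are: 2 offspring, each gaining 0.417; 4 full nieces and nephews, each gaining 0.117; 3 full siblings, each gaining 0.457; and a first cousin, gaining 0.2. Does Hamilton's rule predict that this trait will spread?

Hamilton's rule: the trait is favored when the sum of r·B over every recipient exceeds the actor's cost C.
r to an offspring = 1/2 (one parent–offspring link: r = (1/2)^1 = 1/2).
r to a full niece or nephew = 0.25 (full aunt/uncle↔niece/nephew: two paths of length 3 through the shared grandparent pair: r = 2·(1/2)^3 = 1/4).
r to a full sibling = 1/2 (full sibs share both parents — two paths of length 2: r = 2·(1/2)^2 = 1/2).
r to a first cousin = 1/8 (first cousins share one grandparent pair — two paths of length 4: r = 2·(1/2)^4 = 1/8).
Summing one r·B term per recipient: 2·0.5·0.417 + 4·0.25·0.117 + 3·0.5·0.457 + 1·0.125·0.2 = 1.2445.
1.2445 > 0.47: the indirect benefit exceeds the cost.

Yes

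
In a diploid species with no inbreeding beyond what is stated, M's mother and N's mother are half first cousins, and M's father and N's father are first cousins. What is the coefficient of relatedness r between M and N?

0.046875

Wright's path rule: contributions from independent ancestry routes add.
M and N are related in two ways: half second cousins through their mothers (r = 1/64) and second cousins through their fathers (r = 1/32).
r = 1/64 + 1/32 = 0.046875.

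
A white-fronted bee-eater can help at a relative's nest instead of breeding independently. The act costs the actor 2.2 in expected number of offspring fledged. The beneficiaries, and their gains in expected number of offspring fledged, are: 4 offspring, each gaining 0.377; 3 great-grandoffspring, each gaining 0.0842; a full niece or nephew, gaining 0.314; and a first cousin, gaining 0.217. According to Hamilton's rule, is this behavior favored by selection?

No

Hamilton's rule: the trait is favored when the sum of r·B over every recipient exceeds the actor's cost C.
r to an offspring = 0.5 (one parent–offspring link: r = (1/2)^1 = 1/2).
r to a great-grandoffspring = 0.125 (three parent–offspring links: r = (1/2)^3 = 1/8).
r to a full niece or nephew = 1/4 (full aunt/uncle↔niece/nephew: two paths of length 3 through the shared grandparent pair: r = 2·(1/2)^3 = 1/4).
r to a first cousin = 1/8 (first cousins share one grandparent pair — two paths of length 4: r = 2·(1/2)^4 = 1/8).
Summing one r·B term per recipient: 4·0.5·0.377 + 3·0.125·0.0842 + 1·0.25·0.314 + 1·0.125·0.217 = 0.8912.
0.8912 < 2.2: the indirect benefit is less than the cost.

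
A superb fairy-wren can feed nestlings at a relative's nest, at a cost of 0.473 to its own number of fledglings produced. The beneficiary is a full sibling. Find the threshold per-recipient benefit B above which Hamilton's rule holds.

r to a full sibling = 1/2 (full sibs share both parents — two paths of length 2: r = 2·(1/2)^2 = 1/2).
Hamilton's rule with n recipients of equal r: n·r·B > C, so B > C/(n·r) = 0.473/(1·0.5) = 0.946.

0.946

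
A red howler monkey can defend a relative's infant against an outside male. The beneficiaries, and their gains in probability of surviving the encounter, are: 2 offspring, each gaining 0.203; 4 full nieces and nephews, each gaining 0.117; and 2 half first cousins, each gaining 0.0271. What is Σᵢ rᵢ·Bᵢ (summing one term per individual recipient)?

r to an offspring = 1/2 (one parent–offspring link: r = (1/2)^1 = 1/2).
r to a full niece or nephew = 1/4 (full aunt/uncle↔niece/nephew: two paths of length 3 through the shared grandparent pair: r = 2·(1/2)^3 = 1/4).
r to a half first cousin = 0.0625 (half first cousins share one grandparent — one path of length 4: r = (1/2)^4 = 1/16).
Summing one r·B term per recipient: 2·0.5·0.203 + 4·0.25·0.117 + 2·0.0625·0.0271 = 0.3233875.

0.3233875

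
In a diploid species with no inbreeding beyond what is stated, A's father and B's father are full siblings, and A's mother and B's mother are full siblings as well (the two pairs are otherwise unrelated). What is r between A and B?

Independent pedigree routes through distinct common ancestors add.
A and B are related in two ways: first cousins through their fathers (r = 1/8) and first cousins through their mothers (r = 1/8) — i.e. double first cousins.
r = 1/8 + 1/8 = 1/4 = 0.25.

0.25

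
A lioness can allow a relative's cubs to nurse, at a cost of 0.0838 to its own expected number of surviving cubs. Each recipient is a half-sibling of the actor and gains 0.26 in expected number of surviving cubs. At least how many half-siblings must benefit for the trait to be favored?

r to a half-sibling = 0.25 (half-sibs share one parent — one path of length 2: r = (1/2)^2 = 1/4).
Hamilton's rule: n·r·B > C  ⇒  n > C/(r·B) = 0.0838/(0.25·0.26) = 1.289.
The smallest integer exceeding 1.289 is 2.

2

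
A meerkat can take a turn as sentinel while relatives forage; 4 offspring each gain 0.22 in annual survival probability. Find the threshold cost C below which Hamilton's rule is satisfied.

r to an offspring = 1/2 (one parent–offspring link: r = (1/2)^1 = 1/2).
Hamilton's rule: n·r·B > C, so the trait is favored while C < n·r·B = 4·0.5·0.22 = 0.44.

0.44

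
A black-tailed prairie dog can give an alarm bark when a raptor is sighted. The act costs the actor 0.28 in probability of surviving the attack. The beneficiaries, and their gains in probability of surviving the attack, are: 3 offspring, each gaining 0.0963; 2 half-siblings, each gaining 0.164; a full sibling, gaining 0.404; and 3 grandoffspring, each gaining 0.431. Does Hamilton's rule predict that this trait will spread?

Hamilton's rule: the trait is favored when the sum of r·B over every recipient exceeds the actor's cost C.
r to an offspring = 1/2 (one parent–offspring link: r = (1/2)^1 = 1/2).
r to a half-sibling = 1/4 (half-sibs share one parent — one path of length 2: r = (1/2)^2 = 1/4).
r to a full sibling = 1/2 (full sibs share both parents — two paths of length 2: r = 2·(1/2)^2 = 1/2).
r to a grandoffspring = 1/4 (two parent–offspring links: r = (1/2)^2 = 1/4).
Summing one r·B term per recipient: 3·0.5·0.0963 + 2·0.25·0.164 + 1·0.5·0.404 + 3·0.25·0.431 = 0.7517.
0.7517 > 0.28: the indirect benefit exceeds the cost.

Yes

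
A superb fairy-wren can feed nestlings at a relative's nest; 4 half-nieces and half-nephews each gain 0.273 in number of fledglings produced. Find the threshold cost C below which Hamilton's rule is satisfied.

0.1365

r to a half-niece or half-nephew = 1/8 (half-aunt/uncle↔niece/nephew: one path of length 3: r = (1/2)^3 = 1/8).
Hamilton's rule: n·r·B > C, so the trait is favored while C < n·r·B = 4·0.125·0.273 = 0.1365.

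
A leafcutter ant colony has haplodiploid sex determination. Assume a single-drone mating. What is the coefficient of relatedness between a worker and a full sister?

Haplodiploid full sisters inherit their father's entire haploid genome identically (contributing 1/2) and on average half of their mother's contribution (1/2 · 1/2 = 1/4); r = 1/2 + 1/4 = 3/4.

0.75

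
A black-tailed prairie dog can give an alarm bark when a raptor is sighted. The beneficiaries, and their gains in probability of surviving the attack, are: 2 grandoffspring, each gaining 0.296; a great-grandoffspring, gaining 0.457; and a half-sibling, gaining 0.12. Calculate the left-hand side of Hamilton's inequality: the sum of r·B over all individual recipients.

r to a grandoffspring = 1/4 (two parent–offspring links: r = (1/2)^2 = 1/4).
r to a great-grandoffspring = 0.125 (three parent–offspring links: r = (1/2)^3 = 1/8).
r to a half-sibling = 1/4 (half-sibs share one parent — one path of length 2: r = (1/2)^2 = 1/4).
Summing one r·B term per recipient: 2·0.25·0.296 + 1·0.125·0.457 + 1·0.25·0.12 = 0.235125.

0.235125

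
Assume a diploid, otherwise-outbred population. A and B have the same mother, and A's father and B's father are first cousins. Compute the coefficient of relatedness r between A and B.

0.28125

Relatedness sums over independent paths through distinct common ancestors.
A and B are related in two ways: half-sibs through their shared mother (r = 1/4) and second cousins through their fathers (r = 1/32).
r = 1/4 + 1/32 = 9/32 = 0.28125.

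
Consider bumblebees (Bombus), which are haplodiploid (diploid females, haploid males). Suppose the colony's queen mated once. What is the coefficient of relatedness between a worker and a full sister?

0.75

Haplodiploid full sisters inherit their father's entire haploid genome identically (contributing 1/2) and on average half of their mother's contribution (1/2 · 1/2 = 1/4); r = 1/2 + 1/4 = 3/4.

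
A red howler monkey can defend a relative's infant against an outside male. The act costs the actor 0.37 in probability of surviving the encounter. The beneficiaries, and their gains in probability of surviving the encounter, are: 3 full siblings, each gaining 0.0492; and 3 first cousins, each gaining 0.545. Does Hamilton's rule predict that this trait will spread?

No

Hamilton's rule: the trait is favored when the sum of r·B over every recipient exceeds the actor's cost C.
r to a full sibling = 1/2 (full sibs share both parents — two paths of length 2: r = 2·(1/2)^2 = 1/2).
r to a first cousin = 1/8 (first cousins share one grandparent pair — two paths of length 4: r = 2·(1/2)^4 = 1/8).
Summing one r·B term per recipient: 3·0.5·0.0492 + 3·0.125·0.545 = 0.278175.
0.278175 < 0.37: the indirect benefit is less than the cost.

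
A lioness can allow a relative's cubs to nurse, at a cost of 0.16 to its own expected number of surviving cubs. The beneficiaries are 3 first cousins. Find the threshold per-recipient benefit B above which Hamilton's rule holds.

r to a first cousin = 1/8 (first cousins share one grandparent pair — two paths of length 4: r = 2·(1/2)^4 = 1/8).
Hamilton's rule with n recipients of equal r: n·r·B > C, so B > C/(n·r) = 0.16/(3·0.125) = 0.4267.

0.4267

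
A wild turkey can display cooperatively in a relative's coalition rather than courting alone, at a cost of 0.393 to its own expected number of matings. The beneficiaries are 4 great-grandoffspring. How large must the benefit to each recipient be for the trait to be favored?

0.786

r to a great-grandoffspring = 1/8 (three parent–offspring links: r = (1/2)^3 = 1/8).
Hamilton's rule with n recipients of equal r: n·r·B > C, so B > C/(n·r) = 0.393/(4·0.125) = 0.786.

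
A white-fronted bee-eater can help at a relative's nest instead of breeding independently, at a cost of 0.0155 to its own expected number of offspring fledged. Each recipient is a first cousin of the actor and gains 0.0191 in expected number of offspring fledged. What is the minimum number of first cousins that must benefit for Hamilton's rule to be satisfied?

7

r to a first cousin = 0.125 (first cousins share one grandparent pair — two paths of length 4: r = 2·(1/2)^4 = 1/8).
Hamilton's rule: n·r·B > C  ⇒  n > C/(r·B) = 0.0155/(0.125·0.0191) = 6.492.
The smallest integer exceeding 6.492 is 7.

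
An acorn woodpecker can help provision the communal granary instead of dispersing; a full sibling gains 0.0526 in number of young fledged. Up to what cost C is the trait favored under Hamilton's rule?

r to a full sibling = 1/2 (full sibs share both parents — two paths of length 2: r = 2·(1/2)^2 = 1/2).
Hamilton's rule: n·r·B > C, so the trait is favored while C < n·r·B = 1·0.5·0.0526 = 0.0263.

0.0263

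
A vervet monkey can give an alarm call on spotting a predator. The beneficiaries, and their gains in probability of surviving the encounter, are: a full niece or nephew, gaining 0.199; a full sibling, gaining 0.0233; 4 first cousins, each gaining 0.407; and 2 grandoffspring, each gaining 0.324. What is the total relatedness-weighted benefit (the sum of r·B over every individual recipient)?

r to a full niece or nephew = 1/4 (full aunt/uncle↔niece/nephew: two paths of length 3 through the shared grandparent pair: r = 2·(1/2)^3 = 1/4).
r to a full sibling = 1/2 (full sibs share both parents — two paths of length 2: r = 2·(1/2)^2 = 1/2).
r to a first cousin = 1/8 (first cousins share one grandparent pair — two paths of length 4: r = 2·(1/2)^4 = 1/8).
r to a grandoffspring = 0.25 (two parent–offspring links: r = (1/2)^2 = 1/4).
Summing one r·B term per recipient: 1·0.25·0.199 + 1·0.5·0.0233 + 4·0.125·0.407 + 2·0.25·0.324 = 0.4269.

0.4269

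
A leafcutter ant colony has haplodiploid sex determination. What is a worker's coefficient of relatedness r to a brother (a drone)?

0.25

Her haploid brother carries none of their father's genes and a random half of their mother's genome; that half matches the maternal half of her own genome with probability 1/2: r = 1/2 · 1/2 = 1/4.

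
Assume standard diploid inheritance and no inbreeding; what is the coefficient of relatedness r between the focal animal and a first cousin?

Each parent–offspring link contributes a factor of 1/2, and independent paths through distinct common ancestors add.
First cousins share one grandparent pair — two paths of length 4: r = 2·(1/2)^4 = 1/8.

0.125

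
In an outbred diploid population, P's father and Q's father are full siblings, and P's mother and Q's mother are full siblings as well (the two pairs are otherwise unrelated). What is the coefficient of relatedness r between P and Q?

Relatedness sums over independent paths through distinct common ancestors.
P and Q are related in two ways: first cousins through their fathers (r = 1/8) and first cousins through their mothers (r = 1/8) — i.e. double first cousins.
r = 1/8 + 1/8 = 0.25.

0.25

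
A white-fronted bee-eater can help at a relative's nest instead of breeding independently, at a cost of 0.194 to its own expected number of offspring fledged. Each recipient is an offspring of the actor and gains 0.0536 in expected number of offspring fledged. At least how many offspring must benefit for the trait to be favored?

8

r to an offspring = 0.5 (one parent–offspring link: r = (1/2)^1 = 1/2).
Hamilton's rule: n·r·B > C  ⇒  n > C/(r·B) = 0.194/(0.5·0.0536) = 7.239.
The smallest integer exceeding 7.239 is 8.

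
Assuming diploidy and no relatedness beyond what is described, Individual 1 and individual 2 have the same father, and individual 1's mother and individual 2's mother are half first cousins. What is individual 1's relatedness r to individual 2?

0.265625

Wright's path rule: contributions from independent ancestry routes add.
Individual 1 and individual 2 are related in two ways: half-sibs through their shared father (r = 1/4) and half second cousins through their mothers (r = 1/64).
r = 1/4 + 1/64 = 17/64 = 0.265625.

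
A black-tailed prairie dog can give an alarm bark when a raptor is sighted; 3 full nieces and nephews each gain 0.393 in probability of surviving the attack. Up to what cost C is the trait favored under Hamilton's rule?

0.29475

r to a full niece or nephew = 1/4 (full aunt/uncle↔niece/nephew: two paths of length 3 through the shared grandparent pair: r = 2·(1/2)^3 = 1/4).
Hamilton's rule: n·r·B > C, so the trait is favored while C < n·r·B = 3·0.25·0.393 = 0.29475.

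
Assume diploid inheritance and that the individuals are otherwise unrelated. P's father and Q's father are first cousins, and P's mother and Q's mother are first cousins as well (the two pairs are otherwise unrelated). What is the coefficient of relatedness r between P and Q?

0.0625

With two independent routes of shared ancestry, r is the sum of the two contributions.
P and Q are related in two ways: second cousins through their fathers (r = 1/32) and second cousins through their mothers (r = 1/32).
r = 1/32 + 1/32 = 0.0625.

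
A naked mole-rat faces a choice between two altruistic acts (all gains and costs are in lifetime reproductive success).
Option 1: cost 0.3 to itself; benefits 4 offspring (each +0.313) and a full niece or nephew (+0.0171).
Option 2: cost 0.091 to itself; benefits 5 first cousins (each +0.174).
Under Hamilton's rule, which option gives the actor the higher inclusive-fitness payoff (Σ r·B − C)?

Option 1: r to an offspring = 0.5.
Option 1: r to a full niece or nephew = 0.25.
Option 1: Σ r·B − C = (4·0.5·0.313 + 1·0.25·0.0171) − 0.3 = 0.330275.
Option 2: r to a first cousin = 0.125.
Option 2: Σ r·B − C = (5·0.125·0.174) − 0.091 = 0.01775.
Option 1 has the higher net inclusive-fitness payoff.

Option 1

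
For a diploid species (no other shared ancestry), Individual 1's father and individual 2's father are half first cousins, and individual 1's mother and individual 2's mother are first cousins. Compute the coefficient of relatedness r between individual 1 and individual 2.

Wright's path rule: contributions from independent ancestry routes add.
Individual 1 and individual 2 are related in two ways: half second cousins through their fathers (r = 1/64) and second cousins through their mothers (r = 1/32).
r = 1/64 + 1/32 = 0.046875.

0.046875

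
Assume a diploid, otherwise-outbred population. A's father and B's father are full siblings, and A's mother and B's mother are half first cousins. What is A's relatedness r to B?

Relatedness sums over independent paths through distinct common ancestors.
A and B are related in two ways: first cousins through their fathers (r = 1/8) and half second cousins through their mothers (r = 1/64).
r = 1/8 + 1/64 = 0.140625.

0.140625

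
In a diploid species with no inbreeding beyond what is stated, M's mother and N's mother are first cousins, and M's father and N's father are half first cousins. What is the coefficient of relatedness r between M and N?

0.046875

Relatedness sums over independent paths through distinct common ancestors.
M and N are related in two ways: second cousins through their mothers (r = 1/32) and half second cousins through their fathers (r = 1/64).
r = 1/32 + 1/64 = 0.046875.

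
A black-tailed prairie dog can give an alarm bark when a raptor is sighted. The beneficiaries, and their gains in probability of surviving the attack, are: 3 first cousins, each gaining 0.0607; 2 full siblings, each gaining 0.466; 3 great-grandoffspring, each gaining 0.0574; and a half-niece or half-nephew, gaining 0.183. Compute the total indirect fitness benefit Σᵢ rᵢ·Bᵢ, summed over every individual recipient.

r to a first cousin = 1/8 (first cousins share one grandparent pair — two paths of length 4: r = 2·(1/2)^4 = 1/8).
r to a full sibling = 0.5 (full sibs share both parents — two paths of length 2: r = 2·(1/2)^2 = 1/2).
r to a great-grandoffspring = 0.125 (three parent–offspring links: r = (1/2)^3 = 1/8).
r to a half-niece or half-nephew = 0.125 (half-aunt/uncle↔niece/nephew: one path of length 3: r = (1/2)^3 = 1/8).
Summing one r·B term per recipient: 3·0.125·0.0607 + 2·0.5·0.466 + 3·0.125·0.0574 + 1·0.125·0.183 = 0.5331625.

0.5331625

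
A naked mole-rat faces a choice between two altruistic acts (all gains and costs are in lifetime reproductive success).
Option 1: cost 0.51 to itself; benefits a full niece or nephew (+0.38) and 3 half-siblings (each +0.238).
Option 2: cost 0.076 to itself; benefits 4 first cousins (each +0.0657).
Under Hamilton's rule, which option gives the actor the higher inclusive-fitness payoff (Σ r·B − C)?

Option 1: r to a full niece or nephew = 0.25.
Option 1: r to a half-sibling = 0.25.
Option 1: Σ r·B − C = (1·0.25·0.38 + 3·0.25·0.238) − 0.51 = -0.2365.
Option 2: r to a first cousin = 0.125.
Option 2: Σ r·B − C = (4·0.125·0.0657) − 0.076 = -0.04315.
Option 2 has the higher net inclusive-fitness payoff.

Option 2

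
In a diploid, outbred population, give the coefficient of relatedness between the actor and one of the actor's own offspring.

0.5

Each parent–offspring link contributes a factor of 1/2, and independent paths through distinct common ancestors add.
One parent–offspring link: r = (1/2)^1 = 1/2.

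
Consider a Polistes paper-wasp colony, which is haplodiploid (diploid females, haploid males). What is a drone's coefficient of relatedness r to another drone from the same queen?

Haploid brothers each carry a random half of the queen's diploid genome, so on average they share half: r = 1/2.

0.5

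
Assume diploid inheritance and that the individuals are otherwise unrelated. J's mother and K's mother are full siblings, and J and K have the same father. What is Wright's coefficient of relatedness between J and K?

0.375

Independent pedigree routes through distinct common ancestors add.
J and K are related in two ways: first cousins through their mothers (r = 1/8) and half-sibs through their shared father (r = 1/4).
r = 1/8 + 1/4 = 3/8 = 0.375.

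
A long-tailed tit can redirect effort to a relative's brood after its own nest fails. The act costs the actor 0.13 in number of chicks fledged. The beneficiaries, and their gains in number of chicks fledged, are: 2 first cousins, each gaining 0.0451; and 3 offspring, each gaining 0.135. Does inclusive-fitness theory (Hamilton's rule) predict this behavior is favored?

Hamilton's rule: the trait is favored when the sum of r·B over every recipient exceeds the actor's cost C.
r to a first cousin = 0.125 (first cousins share one grandparent pair — two paths of length 4: r = 2·(1/2)^4 = 1/8).
r to an offspring = 0.5 (one parent–offspring link: r = (1/2)^1 = 1/2).
Summing one r·B term per recipient: 2·0.125·0.0451 + 3·0.5·0.135 = 0.213775.
0.213775 > 0.13: the indirect benefit exceeds the cost.

Yes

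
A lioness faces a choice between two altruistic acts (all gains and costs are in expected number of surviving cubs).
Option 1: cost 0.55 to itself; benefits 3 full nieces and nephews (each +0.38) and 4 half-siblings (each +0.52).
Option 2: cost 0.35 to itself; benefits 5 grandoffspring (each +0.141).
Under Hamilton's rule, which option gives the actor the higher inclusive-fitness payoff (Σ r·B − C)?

Option 1: r to a full niece or nephew = 0.25.
Option 1: r to a half-sibling = 0.25.
Option 1: Σ r·B − C = (3·0.25·0.38 + 4·0.25·0.52) − 0.55 = 0.255.
Option 2: r to a grandoffspring = 0.25.
Option 2: Σ r·B − C = (5·0.25·0.141) − 0.35 = -0.17375.
Option 1 has the higher net inclusive-fitness payoff.

Option 1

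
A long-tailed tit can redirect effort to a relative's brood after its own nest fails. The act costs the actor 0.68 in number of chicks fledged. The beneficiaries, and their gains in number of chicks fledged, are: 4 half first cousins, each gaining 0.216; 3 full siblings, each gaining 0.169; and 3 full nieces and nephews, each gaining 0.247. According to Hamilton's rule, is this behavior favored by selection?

No

Hamilton's rule: the trait is favored when the sum of r·B over every recipient exceeds the actor's cost C.
r to a half first cousin = 1/16 (half first cousins share one grandparent — one path of length 4: r = (1/2)^4 = 1/16).
r to a full sibling = 0.5 (full sibs share both parents — two paths of length 2: r = 2·(1/2)^2 = 1/2).
r to a full niece or nephew = 0.25 (full aunt/uncle↔niece/nephew: two paths of length 3 through the shared grandparent pair: r = 2·(1/2)^3 = 1/4).
Summing one r·B term per recipient: 4·0.0625·0.216 + 3·0.5·0.169 + 3·0.25·0.247 = 0.49275.
0.49275 < 0.68: the indirect benefit is less than the cost.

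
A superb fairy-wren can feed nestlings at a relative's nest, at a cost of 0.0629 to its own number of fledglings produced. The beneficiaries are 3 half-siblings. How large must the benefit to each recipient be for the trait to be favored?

r to a half-sibling = 0.25 (half-sibs share one parent — one path of length 2: r = (1/2)^2 = 1/4).
Hamilton's rule with n recipients of equal r: n·r·B > C, so B > C/(n·r) = 0.0629/(3·0.25) = 0.0839.

0.0839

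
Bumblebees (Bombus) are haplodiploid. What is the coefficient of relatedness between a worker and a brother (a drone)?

Her haploid brother carries none of their father's genes and a random half of their mother's genome; that half matches the maternal half of her own genome with probability 1/2: r = 1/2 · 1/2 = 1/4.

0.25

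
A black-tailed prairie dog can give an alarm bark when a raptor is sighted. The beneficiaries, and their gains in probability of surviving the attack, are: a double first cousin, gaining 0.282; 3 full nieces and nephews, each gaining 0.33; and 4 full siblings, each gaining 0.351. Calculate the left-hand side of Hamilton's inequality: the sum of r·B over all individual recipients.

1.02

r to a double first cousin = 0.25 (double first cousins share both grandparent pairs — four paths of length 4: r = 4·(1/2)^4 = 1/4).
r to a full niece or nephew = 0.25 (full aunt/uncle↔niece/nephew: two paths of length 3 through the shared grandparent pair: r = 2·(1/2)^3 = 1/4).
r to a full sibling = 0.5 (full sibs share both parents — two paths of length 2: r = 2·(1/2)^2 = 1/2).
Summing one r·B term per recipient: 1·0.25·0.282 + 3·0.25·0.33 + 4·0.5·0.351 = 1.02.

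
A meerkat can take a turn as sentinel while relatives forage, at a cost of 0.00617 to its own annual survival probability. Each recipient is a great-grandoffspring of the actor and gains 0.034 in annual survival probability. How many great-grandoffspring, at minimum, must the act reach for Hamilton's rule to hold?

r to a great-grandoffspring = 1/8 (three parent–offspring links: r = (1/2)^3 = 1/8).
Hamilton's rule: n·r·B > C  ⇒  n > C/(r·B) = 0.00617/(0.125·0.034) = 1.452.
The smallest integer exceeding 1.452 is 2.

2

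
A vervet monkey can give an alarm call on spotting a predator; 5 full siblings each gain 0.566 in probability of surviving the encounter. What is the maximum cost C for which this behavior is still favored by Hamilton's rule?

r to a full sibling = 1/2 (full sibs share both parents — two paths of length 2: r = 2·(1/2)^2 = 1/2).
Hamilton's rule: n·r·B > C, so the trait is favored while C < n·r·B = 5·0.5·0.566 = 1.415.

1.415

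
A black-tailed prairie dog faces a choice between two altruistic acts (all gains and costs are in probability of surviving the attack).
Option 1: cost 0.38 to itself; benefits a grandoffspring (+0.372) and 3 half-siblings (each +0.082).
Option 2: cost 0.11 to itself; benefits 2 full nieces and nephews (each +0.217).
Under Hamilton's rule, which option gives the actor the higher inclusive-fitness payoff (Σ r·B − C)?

Option 1: r to a grandoffspring = 0.25.
Option 1: r to a half-sibling = 0.25.
Option 1: Σ r·B − C = (1·0.25·0.372 + 3·0.25·0.082) − 0.38 = -0.2255.
Option 2: r to a full niece or nephew = 0.25.
Option 2: Σ r·B − C = (2·0.25·0.217) − 0.11 = -0.0015.
Option 2 has the higher net inclusive-fitness payoff.

Option 2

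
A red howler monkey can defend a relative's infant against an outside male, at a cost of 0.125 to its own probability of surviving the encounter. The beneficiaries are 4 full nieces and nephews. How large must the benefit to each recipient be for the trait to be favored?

r to a full niece or nephew = 1/4 (full aunt/uncle↔niece/nephew: two paths of length 3 through the shared grandparent pair: r = 2·(1/2)^3 = 1/4).
Hamilton's rule with n recipients of equal r: n·r·B > C, so B > C/(n·r) = 0.125/(4·0.25) = 0.125.

0.125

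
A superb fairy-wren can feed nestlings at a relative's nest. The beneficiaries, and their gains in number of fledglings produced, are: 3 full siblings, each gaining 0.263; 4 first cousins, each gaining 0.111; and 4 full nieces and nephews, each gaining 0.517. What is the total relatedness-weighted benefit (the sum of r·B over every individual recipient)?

0.967

r to a full sibling = 0.5 (full sibs share both parents — two paths of length 2: r = 2·(1/2)^2 = 1/2).
r to a first cousin = 0.125 (first cousins share one grandparent pair — two paths of length 4: r = 2·(1/2)^4 = 1/8).
r to a full niece or nephew = 1/4 (full aunt/uncle↔niece/nephew: two paths of length 3 through the shared grandparent pair: r = 2·(1/2)^3 = 1/4).
Summing one r·B term per recipient: 3·0.5·0.263 + 4·0.125·0.111 + 4·0.25·0.517 = 0.967.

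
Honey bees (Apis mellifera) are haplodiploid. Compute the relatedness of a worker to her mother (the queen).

0.5

One meiotic link between diploid queen and diploid daughter: r = 1/2.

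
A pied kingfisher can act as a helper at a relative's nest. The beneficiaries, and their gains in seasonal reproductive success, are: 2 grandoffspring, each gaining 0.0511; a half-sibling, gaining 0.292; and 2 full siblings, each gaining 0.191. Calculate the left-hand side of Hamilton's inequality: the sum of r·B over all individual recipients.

0.28955

r to a grandoffspring = 0.25 (two parent–offspring links: r = (1/2)^2 = 1/4).
r to a half-sibling = 0.25 (half-sibs share one parent — one path of length 2: r = (1/2)^2 = 1/4).
r to a full sibling = 1/2 (full sibs share both parents — two paths of length 2: r = 2·(1/2)^2 = 1/2).
Summing one r·B term per recipient: 2·0.25·0.0511 + 1·0.25·0.292 + 2·0.5·0.191 = 0.28955.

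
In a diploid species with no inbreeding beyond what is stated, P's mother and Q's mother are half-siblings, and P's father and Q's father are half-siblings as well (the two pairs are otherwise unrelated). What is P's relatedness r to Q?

Relatedness sums over independent paths through distinct common ancestors.
P and Q are related in two ways: half first cousins through their mothers (r = 1/16) and half first cousins through their fathers (r = 1/16).
r = 1/16 + 1/16 = 0.125.

0.125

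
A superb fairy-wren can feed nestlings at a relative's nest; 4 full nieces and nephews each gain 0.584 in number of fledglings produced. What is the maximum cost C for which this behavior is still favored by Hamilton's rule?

r to a full niece or nephew = 1/4 (full aunt/uncle↔niece/nephew: two paths of length 3 through the shared grandparent pair: r = 2·(1/2)^3 = 1/4).
Hamilton's rule: n·r·B > C, so the trait is favored while C < n·r·B = 4·0.25·0.584 = 0.584.

0.584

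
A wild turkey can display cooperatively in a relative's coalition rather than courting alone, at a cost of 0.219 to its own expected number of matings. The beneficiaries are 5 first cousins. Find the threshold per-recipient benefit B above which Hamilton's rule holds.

0.3504

r to a first cousin = 1/8 (first cousins share one grandparent pair — two paths of length 4: r = 2·(1/2)^4 = 1/8).
Hamilton's rule with n recipients of equal r: n·r·B > C, so B > C/(n·r) = 0.219/(5·0.125) = 0.3504.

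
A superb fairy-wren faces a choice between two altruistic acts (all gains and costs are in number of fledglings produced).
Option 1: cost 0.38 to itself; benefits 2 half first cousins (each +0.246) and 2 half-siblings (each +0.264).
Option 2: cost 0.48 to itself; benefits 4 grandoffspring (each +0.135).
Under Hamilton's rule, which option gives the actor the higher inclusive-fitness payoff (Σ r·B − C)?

Option 1

Option 1: r to a half first cousin = 0.0625.
Option 1: r to a half-sibling = 0.25.
Option 1: Σ r·B − C = (2·0.0625·0.246 + 2·0.25·0.264) − 0.38 = -0.21725.
Option 2: r to a grandoffspring = 0.25.
Option 2: Σ r·B − C = (4·0.25·0.135) − 0.48 = -0.345.
Option 1 has the higher net inclusive-fitness payoff.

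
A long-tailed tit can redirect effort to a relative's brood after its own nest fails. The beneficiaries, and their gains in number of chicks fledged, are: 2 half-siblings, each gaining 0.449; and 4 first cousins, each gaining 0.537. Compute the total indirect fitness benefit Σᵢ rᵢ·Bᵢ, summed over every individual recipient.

0.493

r to a half-sibling = 0.25 (half-sibs share one parent — one path of length 2: r = (1/2)^2 = 1/4).
r to a first cousin = 1/8 (first cousins share one grandparent pair — two paths of length 4: r = 2·(1/2)^4 = 1/8).
Summing one r·B term per recipient: 2·0.25·0.449 + 4·0.125·0.537 = 0.493.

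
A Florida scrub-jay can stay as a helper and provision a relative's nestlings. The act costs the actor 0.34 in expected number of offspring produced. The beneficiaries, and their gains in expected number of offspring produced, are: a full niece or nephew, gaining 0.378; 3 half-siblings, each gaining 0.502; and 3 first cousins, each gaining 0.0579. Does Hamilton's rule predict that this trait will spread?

Yes

Hamilton's rule: the trait is favored when the sum of r·B over every recipient exceeds the actor's cost C.
r to a full niece or nephew = 0.25 (full aunt/uncle↔niece/nephew: two paths of length 3 through the shared grandparent pair: r = 2·(1/2)^3 = 1/4).
r to a half-sibling = 0.25 (half-sibs share one parent — one path of length 2: r = (1/2)^2 = 1/4).
r to a first cousin = 0.125 (first cousins share one grandparent pair — two paths of length 4: r = 2·(1/2)^4 = 1/8).
Summing one r·B term per recipient: 1·0.25·0.378 + 3·0.25·0.502 + 3·0.125·0.0579 = 0.4927125.
0.4927125 > 0.34: the indirect benefit exceeds the cost.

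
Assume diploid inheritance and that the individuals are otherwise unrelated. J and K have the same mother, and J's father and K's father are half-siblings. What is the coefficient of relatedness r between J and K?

Independent pedigree routes through distinct common ancestors add.
J and K are related in two ways: half-sibs through their shared mother (r = 1/4) and half first cousins through their fathers (r = 1/16).
r = 1/4 + 1/16 = 5/16 = 0.3125.

0.3125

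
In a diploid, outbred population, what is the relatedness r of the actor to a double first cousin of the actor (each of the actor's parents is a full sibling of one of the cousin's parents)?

Each parent–offspring link contributes a factor of 1/2, and independent paths through distinct common ancestors add.
Double first cousins share both grandparent pairs — four paths of length 4: r = 4·(1/2)^4 = 1/4.

0.25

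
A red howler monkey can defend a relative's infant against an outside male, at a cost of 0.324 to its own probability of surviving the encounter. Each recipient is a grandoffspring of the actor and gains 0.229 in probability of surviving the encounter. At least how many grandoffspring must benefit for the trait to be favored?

6

r to a grandoffspring = 1/4 (two parent–offspring links: r = (1/2)^2 = 1/4).
Hamilton's rule: n·r·B > C  ⇒  n > C/(r·B) = 0.324/(0.25·0.229) = 5.659.
The smallest integer exceeding 5.659 is 6.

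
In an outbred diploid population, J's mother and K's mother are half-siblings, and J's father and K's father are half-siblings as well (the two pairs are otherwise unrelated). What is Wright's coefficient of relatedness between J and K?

0.125

Relatedness sums over independent paths through distinct common ancestors.
J and K are related in two ways: half first cousins through their mothers (r = 1/16) and half first cousins through their fathers (r = 1/16).
r = 1/16 + 1/16 = 1/8 = 0.125.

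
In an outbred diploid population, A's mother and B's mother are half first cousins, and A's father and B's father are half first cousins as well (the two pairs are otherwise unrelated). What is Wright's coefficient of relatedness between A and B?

Relatedness sums over independent paths through distinct common ancestors.
A and B are related in two ways: half second cousins through their mothers (r = 1/64) and half second cousins through their fathers (r = 1/64).
r = 1/64 + 1/64 = 0.03125.

0.03125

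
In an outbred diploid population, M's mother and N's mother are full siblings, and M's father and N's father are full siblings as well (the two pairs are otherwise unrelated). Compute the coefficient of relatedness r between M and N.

0.25

Independent pedigree routes through distinct common ancestors add.
M and N are related in two ways: first cousins through their mothers (r = 1/8) and first cousins through their fathers (r = 1/8) — i.e. double first cousins.
r = 1/8 + 1/8 = 0.25.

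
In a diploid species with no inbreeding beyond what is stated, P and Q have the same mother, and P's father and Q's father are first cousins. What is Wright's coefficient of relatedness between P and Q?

0.28125

With two independent routes of shared ancestry, r is the sum of the two contributions.
P and Q are related in two ways: half-sibs through their shared mother (r = 1/4) and second cousins through their fathers (r = 1/32).
r = 1/4 + 1/32 = 0.28125.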